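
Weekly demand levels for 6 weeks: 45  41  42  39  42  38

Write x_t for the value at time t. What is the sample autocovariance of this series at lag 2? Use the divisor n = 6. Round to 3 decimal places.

1.852

Mean x̄ = (45 + 41 + 42 + 39 + 42 + 38)/6 = 41.1667
Σ_{t=1}^{4}(x_t−x̄)(x_{t+2}−x̄) = 11.1111
γ_2 = 11.1111 / 6 = 1.852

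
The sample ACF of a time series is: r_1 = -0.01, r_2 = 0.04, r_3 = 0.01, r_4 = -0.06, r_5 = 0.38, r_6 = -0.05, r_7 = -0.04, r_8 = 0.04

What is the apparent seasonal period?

5

The largest autocorrelation is r_5 = 0.38; the remaining lags stay at or below 0.04.
The dominant spike at lag 5 indicates a seasonal period of 5.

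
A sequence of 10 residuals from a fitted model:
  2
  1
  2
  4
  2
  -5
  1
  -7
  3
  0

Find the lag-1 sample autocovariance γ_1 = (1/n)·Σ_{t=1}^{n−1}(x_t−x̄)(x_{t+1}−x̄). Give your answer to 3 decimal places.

Mean x̄ = (2 + 1 + 2 + 4 + 2 − 5 + 1 − 7 + 3 + 0)/10 = 0.3000
Σ_{t=1}^{9}(x_t−x̄)(x_{t+1}−x̄) = -23.3900
γ_1 = -23.3900 / 10 = -2.339

-2.339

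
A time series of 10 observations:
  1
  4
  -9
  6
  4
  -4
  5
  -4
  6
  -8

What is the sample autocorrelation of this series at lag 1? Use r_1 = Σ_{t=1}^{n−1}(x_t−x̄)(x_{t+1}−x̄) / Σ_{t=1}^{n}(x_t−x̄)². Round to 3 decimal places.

Mean x̄ = (1 + 4 − 9 + 6 + 4 − 4 + 5 − 4 + 6 − 8)/10 = 0.1000
Numerator Σ_{t=1}^{9}(x_t−x̄)(x_{t+1}−x̄) = -190.8100
Denominator Σ(x_t−x̄)² = 306.9000
r_1 = -190.8100 / 306.9000 = -0.622

-0.622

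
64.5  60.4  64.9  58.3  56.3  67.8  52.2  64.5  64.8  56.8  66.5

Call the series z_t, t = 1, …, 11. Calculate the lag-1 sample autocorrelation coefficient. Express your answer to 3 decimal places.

Mean z̄ = (64.5 + 60.4 + 64.9 + 58.3 + 56.3 + 67.8 + 52.2 + 64.5 + 64.8 + 56.8 + 66.5)/11 = 61.5455
Numerator Σ_{t=1}^{10}(z_t−z̄)(z_{t+1}−z̄) = -149.3012
Denominator Σ(z_t−z̄)² = 252.1873
r_1 = -149.3012 / 252.1873 = -0.592

-0.592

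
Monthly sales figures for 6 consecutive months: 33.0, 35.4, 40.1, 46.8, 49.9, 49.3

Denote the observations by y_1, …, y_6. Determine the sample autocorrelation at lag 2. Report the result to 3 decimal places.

Mean ȳ = (33.0 + 35.4 + 40.1 + 46.8 + 49.9 + 49.3)/6 = 42.4167
Deviations from mean: -9.4167, -7.0167, -2.3167, 4.3833, 7.4833, 6.8833
Σ(y_t−ȳ)(y_{t+2}−ȳ) = (21.8153) + (-30.7564) + (-17.3364) + (30.1719) = 3.8944
Denominator Σ(y_t−ȳ)² = 265.8683
r_2 = 3.8944 / 265.8683 = 0.015

0.015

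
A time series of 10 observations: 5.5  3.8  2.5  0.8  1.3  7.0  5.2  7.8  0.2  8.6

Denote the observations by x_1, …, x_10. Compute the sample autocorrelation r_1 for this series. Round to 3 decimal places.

-0.215

Mean x̄ = (5.5 + 3.8 + 2.5 + 0.8 + 1.3 + 7.0 + 5.2 + 7.8 + 0.2 + 8.6)/10 = 4.2700
Numerator Σ_{t=1}^{9}(x_t−x̄)(x_{t+1}−x̄) = -17.5749
Denominator Σ(x_t−x̄)² = 81.8210
r_1 = -17.5749 / 81.8210 = -0.215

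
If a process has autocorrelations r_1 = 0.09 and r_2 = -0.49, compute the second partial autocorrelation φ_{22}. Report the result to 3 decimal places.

φ_{22} = (r_2 − r_1²) / (1 − r_1²)
r_1² = (0.09)² = 0.0081
Numerator = -0.49 − 0.0081 = -0.4981; denominator = 1 − 0.0081 = 0.9919
φ_{22} = -0.4981 / 0.9919 = -0.502

-0.502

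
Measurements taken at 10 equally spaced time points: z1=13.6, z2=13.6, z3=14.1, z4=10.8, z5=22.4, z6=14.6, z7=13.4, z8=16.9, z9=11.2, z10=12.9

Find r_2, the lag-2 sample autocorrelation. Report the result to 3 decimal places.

Mean z̄ = (13.6 + 13.6 + 14.1 + 10.8 + 22.4 + 14.6 + 13.4 + 16.9 + 11.2 + 12.9)/10 = 14.3500
Numerator Σ_{t=1}^{8}(z_t−z̄)(z_{t+2}−z̄) = -7.7650
Denominator Σ(z_t−z̄)² = 98.0850
r_2 = -7.7650 / 98.0850 = -0.079

-0.079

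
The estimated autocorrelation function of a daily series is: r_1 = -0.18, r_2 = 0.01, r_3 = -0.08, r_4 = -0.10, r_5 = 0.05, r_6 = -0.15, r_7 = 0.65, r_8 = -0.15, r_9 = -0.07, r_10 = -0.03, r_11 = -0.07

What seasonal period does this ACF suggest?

7

The largest autocorrelation is r_7 = 0.65; the remaining lags stay at or below 0.05.
The dominant spike at lag 7 indicates a seasonal period of 7.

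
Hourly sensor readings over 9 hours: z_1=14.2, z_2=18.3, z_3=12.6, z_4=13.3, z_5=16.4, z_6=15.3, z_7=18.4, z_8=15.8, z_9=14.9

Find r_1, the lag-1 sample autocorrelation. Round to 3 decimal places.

-0.227

Mean z̄ = (14.2 + 18.3 + 12.6 + 13.3 + 16.4 + 15.3 + 18.4 + 15.8 + 14.9)/9 = 15.4667
Numerator Σ_{t=1}^{8}(z_t−z̄)(z_{t+1}−z̄) = -7.3778
Denominator Σ(z_t−z̄)² = 32.4800
r_1 = -7.3778 / 32.4800 = -0.227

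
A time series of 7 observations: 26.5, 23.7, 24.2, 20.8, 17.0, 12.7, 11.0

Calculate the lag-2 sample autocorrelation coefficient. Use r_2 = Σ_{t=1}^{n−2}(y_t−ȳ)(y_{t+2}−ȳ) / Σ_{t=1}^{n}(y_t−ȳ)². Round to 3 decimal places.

0.183

Mean ȳ = (26.5 + 23.7 + 24.2 + 20.8 + 17.0 + 12.7 + 11.0)/7 = 19.4143
Deviations from mean: 7.0857, 4.2857, 4.7857, 1.3857, -2.4143, -6.7143, -8.4143
Σ(y_t−ȳ)(y_{t+2}−ȳ) = (33.9102) + (5.9388) + (-11.5541) + (-9.3041) + (20.3145) = 39.3053
Denominator Σ(y_t−ȳ)² = 215.1086
r_2 = 39.3053 / 215.1086 = 0.183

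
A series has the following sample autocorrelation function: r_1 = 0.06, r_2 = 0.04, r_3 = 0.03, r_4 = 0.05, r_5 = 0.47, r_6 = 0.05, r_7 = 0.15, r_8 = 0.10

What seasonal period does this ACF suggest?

5

The largest autocorrelation is r_5 = 0.47; the remaining lags stay at or below 0.15.
The dominant spike at lag 5 indicates a seasonal period of 5.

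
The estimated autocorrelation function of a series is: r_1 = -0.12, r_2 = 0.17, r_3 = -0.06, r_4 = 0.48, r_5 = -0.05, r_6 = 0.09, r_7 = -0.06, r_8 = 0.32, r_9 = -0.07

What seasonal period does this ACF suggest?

4

The largest autocorrelation is r_4 = 0.48, with a weaker echo at lag 8 (0.32); the remaining lags stay at or below 0.17.
The dominant spike at lag 4 indicates a seasonal period of 4.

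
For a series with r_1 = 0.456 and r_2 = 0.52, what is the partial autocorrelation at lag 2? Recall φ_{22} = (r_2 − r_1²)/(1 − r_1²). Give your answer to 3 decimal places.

0.394

φ_{22} = (r_2 − r_1²) / (1 − r_1²)
r_1² = (0.456)² = 0.207936
Numerator = 0.52 − 0.2079 = 0.3121; denominator = 1 − 0.2079 = 0.7921
φ_{22} = 0.3121 / 0.7921 = 0.394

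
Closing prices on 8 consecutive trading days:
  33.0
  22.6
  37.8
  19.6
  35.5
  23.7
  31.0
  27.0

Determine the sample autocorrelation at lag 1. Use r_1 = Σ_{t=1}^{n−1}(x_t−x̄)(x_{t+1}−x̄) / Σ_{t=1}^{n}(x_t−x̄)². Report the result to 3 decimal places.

-0.917

Mean x̄ = (33.0 + 22.6 + 37.8 + 19.6 + 35.5 + 23.7 + 31.0 + 27.0)/8 = 28.7750
Deviations from mean: 4.2250, -6.1750, 9.0250, -9.1750, 6.7250, -5.0750, 2.2250, -1.7750
Numerator Σ_{t=1}^{7}(x_t−x̄)(x_{t+1}−x̄) = -275.6956
Denominator Σ(x_t−x̄)² = 300.6950
r_1 = -275.6956 / 300.6950 = -0.917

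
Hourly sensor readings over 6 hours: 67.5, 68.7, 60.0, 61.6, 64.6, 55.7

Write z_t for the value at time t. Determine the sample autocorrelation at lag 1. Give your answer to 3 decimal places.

Mean z̄ = (67.5 + 68.7 + 60.0 + 61.6 + 64.6 + 55.7)/6 = 63.0167
Deviations from mean: 4.4833, 5.6833, -3.0167, -1.4167, 1.5833, -7.3167
Σ(z_t−z̄)(z_{t+1}−z̄) = (25.4803) + (-17.1447) + (4.2736) + (-2.2431) + (-11.5847) = -1.2186
Denominator Σ(z_t−z̄)² = 119.5483
r_1 = -1.2186 / 119.5483 = -0.010

-0.010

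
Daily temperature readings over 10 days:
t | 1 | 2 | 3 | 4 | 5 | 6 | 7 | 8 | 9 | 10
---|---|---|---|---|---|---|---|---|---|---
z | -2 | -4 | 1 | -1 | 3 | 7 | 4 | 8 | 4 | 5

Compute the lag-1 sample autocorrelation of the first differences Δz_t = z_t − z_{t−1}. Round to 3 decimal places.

-0.619

First differences Δz: -2, 5, -2, 4, 4, -3, 4, -4, 1
Mean of differences = 0.7778
Numerator Σ(Δz_t−Δz̄)(Δz_{t+1}−Δz̄) = -62.8272
Denominator Σ(Δz_t−Δz̄)² = 101.5556
r_1(Δz) = -62.8272 / 101.5556 = -0.619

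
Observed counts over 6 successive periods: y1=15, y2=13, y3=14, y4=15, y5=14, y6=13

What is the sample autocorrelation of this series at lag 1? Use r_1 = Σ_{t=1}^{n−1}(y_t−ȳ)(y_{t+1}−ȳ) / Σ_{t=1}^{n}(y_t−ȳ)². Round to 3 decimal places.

-0.250

Mean ȳ = (15 + 13 + 14 + 15 + 14 + 13)/6 = 14.0000
Deviations from mean: 1.0000, -1.0000, 0.0000, 1.0000, 0.0000, -1.0000
Numerator Σ_{t=1}^{5}(y_t−ȳ)(y_{t+1}−ȳ) = -1.0000
Denominator Σ(y_t−ȳ)² = 4.0000
r_1 = -1.0000 / 4.0000 = -0.250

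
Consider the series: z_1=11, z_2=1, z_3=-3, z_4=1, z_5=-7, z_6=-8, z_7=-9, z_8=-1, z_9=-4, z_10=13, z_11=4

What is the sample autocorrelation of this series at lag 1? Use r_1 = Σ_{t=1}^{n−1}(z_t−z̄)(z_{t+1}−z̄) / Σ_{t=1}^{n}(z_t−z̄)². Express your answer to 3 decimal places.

0.258

Mean z̄ = (11 + 1 − 3 + 1 − 7 − 8 − 9 − 1 − 4 + 13 + 4)/11 = -0.1818
Numerator Σ_{t=1}^{10}(z_t−z̄)(z_{t+1}−z̄) = 135.8760
Denominator Σ(z_t−z̄)² = 527.6364
r_1 = 135.8760 / 527.6364 = 0.258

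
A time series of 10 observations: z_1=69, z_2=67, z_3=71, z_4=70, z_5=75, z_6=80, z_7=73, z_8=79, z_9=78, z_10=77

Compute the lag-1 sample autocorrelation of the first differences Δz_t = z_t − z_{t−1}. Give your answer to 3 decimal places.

-0.560

First differences Δz: -2, 4, -1, 5, 5, -7, 6, -1, -1
Mean of differences = 0.8889
Numerator Σ(Δz_t−Δz̄)(Δz_{t+1}−Δz̄) = -84.5679
Denominator Σ(Δz_t−Δz̄)² = 150.8889
r_1(Δz) = -84.5679 / 150.8889 = -0.560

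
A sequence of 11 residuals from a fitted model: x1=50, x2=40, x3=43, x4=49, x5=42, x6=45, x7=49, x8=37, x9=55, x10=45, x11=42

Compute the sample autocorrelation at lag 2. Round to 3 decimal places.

Mean x̄ = (50 + 40 + 43 + 49 + 42 + 45 + 49 + 37 + 55 + 45 + 42)/11 = 45.1818
Numerator Σ_{t=1}^{9}(x_t−x̄)(x_{t+2}−x̄) = -26.9752
Denominator Σ(x_t−x̄)² = 267.6364
r_2 = -26.9752 / 267.6364 = -0.101

-0.101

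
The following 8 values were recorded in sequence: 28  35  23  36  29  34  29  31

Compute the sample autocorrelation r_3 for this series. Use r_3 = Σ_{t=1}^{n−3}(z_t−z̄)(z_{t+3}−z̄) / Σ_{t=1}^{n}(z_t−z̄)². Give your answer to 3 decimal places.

-0.433

Mean z̄ = (28 + 35 + 23 + 36 + 29 + 34 + 29 + 31)/8 = 30.6250
Deviations from mean: -2.6250, 4.3750, -7.6250, 5.3750, -1.6250, 3.3750, -1.6250, 0.3750
Numerator Σ_{t=1}^{5}(z_t−z̄)(z_{t+3}−z̄) = -56.2969
Denominator Σ(z_t−z̄)² = 129.8750
r_3 = -56.2969 / 129.8750 = -0.433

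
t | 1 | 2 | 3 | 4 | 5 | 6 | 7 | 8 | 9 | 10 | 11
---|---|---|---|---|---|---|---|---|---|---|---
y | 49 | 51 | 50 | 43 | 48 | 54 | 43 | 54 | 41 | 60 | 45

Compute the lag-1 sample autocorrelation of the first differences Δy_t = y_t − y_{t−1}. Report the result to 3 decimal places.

First differences Δy: 2, -1, -7, 5, 6, -11, 11, -13, 19, -15
Mean of differences = -0.4000
Numerator Σ(Δy_t−Δȳ)(Δy_{t+1}−Δȳ) = -858.5600
Denominator Σ(Δy_t−Δȳ)² = 1110.4000
r_1(Δy) = -858.5600 / 1110.4000 = -0.773

-0.773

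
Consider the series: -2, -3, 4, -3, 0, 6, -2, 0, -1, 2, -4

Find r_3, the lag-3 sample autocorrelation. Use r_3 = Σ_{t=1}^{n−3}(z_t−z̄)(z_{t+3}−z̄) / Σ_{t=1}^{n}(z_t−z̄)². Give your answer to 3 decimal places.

Mean z̄ = (-2 − 3 + 4 − 3 + 0 + 6 − 2 + 0 − 1 + 2 − 4)/11 = -0.2727
Numerator Σ_{t=1}^{8}(z_t−z̄)(z_{t+3}−z̄) = 26.0496
Denominator Σ(z_t−z̄)² = 98.1818
r_3 = 26.0496 / 98.1818 = 0.265

0.265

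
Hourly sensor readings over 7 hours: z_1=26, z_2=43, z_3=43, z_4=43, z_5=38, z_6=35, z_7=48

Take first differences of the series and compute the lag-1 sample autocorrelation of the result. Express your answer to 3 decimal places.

-0.020

First differences Δz: 17, 0, 0, -5, -3, 13
Mean of differences = 3.6667
Numerator Σ(Δz_t−Δz̄)(Δz_{t+1}−Δz̄) = -8.1111
Denominator Σ(Δz_t−Δz̄)² = 411.3333
r_1(Δz) = -8.1111 / 411.3333 = -0.020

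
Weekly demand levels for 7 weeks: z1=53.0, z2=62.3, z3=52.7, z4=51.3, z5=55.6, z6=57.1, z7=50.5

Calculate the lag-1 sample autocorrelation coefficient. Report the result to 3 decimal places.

-0.319

Mean z̄ = (53.0 + 62.3 + 52.7 + 51.3 + 55.6 + 57.1 + 50.5)/7 = 54.6429
Σ(z_t−z̄)(z_{t+1}−z̄) = (-12.5796) + (-14.8767) + (6.4947) + (-3.1996) + (2.3518) + (-10.1796) = -31.9890
Denominator Σ(z_t−z̄)² = 100.3971
r_1 = -31.9890 / 100.3971 = -0.319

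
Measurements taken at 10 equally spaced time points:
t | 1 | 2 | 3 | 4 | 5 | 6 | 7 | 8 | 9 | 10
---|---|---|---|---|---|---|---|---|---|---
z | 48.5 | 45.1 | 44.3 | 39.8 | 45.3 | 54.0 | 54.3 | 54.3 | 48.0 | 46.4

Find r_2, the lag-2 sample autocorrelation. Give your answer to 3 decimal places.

-0.031

Mean z̄ = (48.5 + 45.1 + 44.3 + 39.8 + 45.3 + 54.0 + 54.3 + 54.3 + 48.0 + 46.4)/10 = 48.0000
Numerator Σ_{t=1}^{8}(z_t−z̄)(z_{t+2}−z̄) = -6.5700
Denominator Σ(z_t−z̄)² = 214.8200
r_2 = -6.5700 / 214.8200 = -0.031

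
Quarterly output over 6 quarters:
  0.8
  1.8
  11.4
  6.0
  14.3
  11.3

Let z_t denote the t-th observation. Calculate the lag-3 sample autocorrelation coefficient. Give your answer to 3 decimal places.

-0.090

Mean z̄ = (0.8 + 1.8 + 11.4 + 6.0 + 14.3 + 11.3)/6 = 7.6000
Deviations from mean: -6.8000, -5.8000, 3.8000, -1.6000, 6.7000, 3.7000
Numerator Σ_{t=1}^{3}(z_t−z̄)(z_{t+3}−z̄) = -13.9200
Denominator Σ(z_t−z̄)² = 155.4600
r_3 = -13.9200 / 155.4600 = -0.090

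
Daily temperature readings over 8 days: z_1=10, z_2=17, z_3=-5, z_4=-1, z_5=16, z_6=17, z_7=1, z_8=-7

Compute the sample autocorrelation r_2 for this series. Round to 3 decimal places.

-0.694

Mean z̄ = (10 + 17 − 5 − 1 + 16 + 17 + 1 − 7)/8 = 6.0000
Deviations from mean: 4.0000, 11.0000, -11.0000, -7.0000, 10.0000, 11.0000, -5.0000, -13.0000
Numerator Σ_{t=1}^{6}(z_t−z̄)(z_{t+2}−z̄) = -501.0000
Denominator Σ(z_t−z̄)² = 722.0000
r_2 = -501.0000 / 722.0000 = -0.694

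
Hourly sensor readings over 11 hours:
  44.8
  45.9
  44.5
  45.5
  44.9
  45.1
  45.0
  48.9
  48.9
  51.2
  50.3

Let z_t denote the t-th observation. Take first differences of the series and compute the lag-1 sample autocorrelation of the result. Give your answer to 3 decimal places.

-0.409

First differences Δz: 1.1, -1.4, 1.0, -0.6, 0.2, -0.1, 3.9, 0.0, 2.3, -0.9
Mean of differences = 0.5500
Numerator Σ(Δz_t−Δz̄)(Δz_{t+1}−Δz̄) = -9.3575
Denominator Σ(Δz_t−Δz̄)² = 22.8650
r_1(Δz) = -9.3575 / 22.8650 = -0.409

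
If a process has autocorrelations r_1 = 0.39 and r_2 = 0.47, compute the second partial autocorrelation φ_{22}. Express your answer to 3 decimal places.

0.375

φ_{22} = (r_2 − r_1²) / (1 − r_1²)
r_1² = (0.39)² = 0.1521
Numerator = 0.47 − 0.1521 = 0.3179; denominator = 1 − 0.1521 = 0.8479
φ_{22} = 0.3179 / 0.8479 = 0.375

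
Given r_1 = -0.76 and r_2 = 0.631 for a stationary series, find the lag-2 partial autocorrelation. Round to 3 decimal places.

φ_{22} = (r_2 − r_1²) / (1 − r_1²)
r_1² = (-0.76)² = 0.5776
Numerator = 0.631 − 0.5776 = 0.0534; denominator = 1 − 0.5776 = 0.4224
φ_{22} = 0.0534 / 0.4224 = 0.126

0.126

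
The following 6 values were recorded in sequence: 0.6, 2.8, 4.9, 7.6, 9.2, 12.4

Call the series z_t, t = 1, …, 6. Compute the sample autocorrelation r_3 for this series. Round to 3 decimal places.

Mean z̄ = (0.6 + 2.8 + 4.9 + 7.6 + 9.2 + 12.4)/6 = 6.2500
Numerator Σ_{t=1}^{3}(z_t−z̄)(z_{t+3}−z̄) = -26.1075
Denominator Σ(z_t−z̄)² = 93.9950
r_3 = -26.1075 / 93.9950 = -0.278

-0.278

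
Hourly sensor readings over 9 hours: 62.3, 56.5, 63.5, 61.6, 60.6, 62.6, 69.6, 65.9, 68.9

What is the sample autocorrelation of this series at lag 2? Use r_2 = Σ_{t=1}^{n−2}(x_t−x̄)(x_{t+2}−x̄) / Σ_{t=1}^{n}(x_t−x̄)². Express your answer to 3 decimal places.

Mean x̄ = (62.3 + 56.5 + 63.5 + 61.6 + 60.6 + 62.6 + 69.6 + 65.9 + 68.9)/9 = 63.5000
Numerator Σ_{t=1}^{7}(x_t−x̄)(x_{t+2}−x̄) = 28.1000
Denominator Σ(x_t−x̄)² = 135.4000
r_2 = 28.1000 / 135.4000 = 0.208

0.208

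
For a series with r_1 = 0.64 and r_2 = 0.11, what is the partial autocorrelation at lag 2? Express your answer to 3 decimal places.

φ_{22} = (r_2 − r_1²) / (1 − r_1²)
r_1² = (0.64)² = 0.4096
Numerator = 0.11 − 0.4096 = -0.2996; denominator = 1 − 0.4096 = 0.5904
φ_{22} = -0.2996 / 0.5904 = -0.507

-0.507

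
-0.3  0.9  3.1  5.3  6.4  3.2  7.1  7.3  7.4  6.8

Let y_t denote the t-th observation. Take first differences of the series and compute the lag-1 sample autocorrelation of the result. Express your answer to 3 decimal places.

-0.341

First differences Δy: 1.2, 2.2, 2.2, 1.1, -3.2, 3.9, 0.2, 0.1, -0.6
Mean of differences = 0.7889
Numerator Σ(Δy_t−Δȳ)(Δy_{t+1}−Δȳ) = -11.1101
Denominator Σ(Δy_t−Δȳ)² = 32.5889
r_1(Δy) = -11.1101 / 32.5889 = -0.341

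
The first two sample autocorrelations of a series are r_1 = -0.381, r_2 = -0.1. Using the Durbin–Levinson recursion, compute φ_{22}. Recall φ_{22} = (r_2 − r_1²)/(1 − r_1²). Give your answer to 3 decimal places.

-0.287

φ_{22} = (r_2 − r_1²) / (1 − r_1²)
r_1² = (-0.381)² = 0.145161
Numerator = -0.1 − 0.1452 = -0.2452; denominator = 1 − 0.1452 = 0.8548
φ_{22} = -0.2452 / 0.8548 = -0.287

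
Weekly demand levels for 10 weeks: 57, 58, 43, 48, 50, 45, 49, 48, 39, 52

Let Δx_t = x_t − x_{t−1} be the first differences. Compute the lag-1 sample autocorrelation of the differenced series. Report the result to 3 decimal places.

First differences Δx: 1, -15, 5, 2, -5, 4, -1, -9, 13
Mean of differences = -0.5556
Numerator Σ(Δx_t−Δx̄)(Δx_{t+1}−Δx̄) = -232.8642
Denominator Σ(Δx_t−Δx̄)² = 544.2222
r_1(Δx) = -232.8642 / 544.2222 = -0.428

-0.428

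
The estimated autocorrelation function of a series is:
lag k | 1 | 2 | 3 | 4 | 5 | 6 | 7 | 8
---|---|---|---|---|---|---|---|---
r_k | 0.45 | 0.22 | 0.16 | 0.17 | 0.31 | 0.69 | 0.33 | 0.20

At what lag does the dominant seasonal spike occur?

The largest autocorrelation is r_6 = 0.69; the remaining lags stay at or below 0.45. The elevated value at lag 1 (0.45), dropping to 0.22 at lag 2, reflects decaying short-term dependence rather than seasonality.
The dominant spike at lag 6 indicates a seasonal period of 6.

6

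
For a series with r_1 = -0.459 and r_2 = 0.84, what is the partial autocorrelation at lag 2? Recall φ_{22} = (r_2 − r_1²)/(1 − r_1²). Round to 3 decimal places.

φ_{22} = (r_2 − r_1²) / (1 − r_1²)
r_1² = (-0.459)² = 0.210681
Numerator = 0.84 − 0.2107 = 0.6293; denominator = 1 − 0.2107 = 0.7893
φ_{22} = 0.6293 / 0.7893 = 0.797

0.797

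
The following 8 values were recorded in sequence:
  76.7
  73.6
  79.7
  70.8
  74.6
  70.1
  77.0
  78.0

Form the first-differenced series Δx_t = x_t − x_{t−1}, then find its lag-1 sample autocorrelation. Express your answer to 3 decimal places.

First differences Δx: -3.1, 6.1, -8.9, 3.8, -4.5, 6.9, 1.0
Mean of differences = 0.1857
Numerator Σ(Δx_t−Δx̄)(Δx_{t+1}−Δx̄) = -148.9359
Denominator Σ(Δx_t−Δx̄)² = 209.0886
r_1(Δx) = -148.9359 / 209.0886 = -0.712

-0.712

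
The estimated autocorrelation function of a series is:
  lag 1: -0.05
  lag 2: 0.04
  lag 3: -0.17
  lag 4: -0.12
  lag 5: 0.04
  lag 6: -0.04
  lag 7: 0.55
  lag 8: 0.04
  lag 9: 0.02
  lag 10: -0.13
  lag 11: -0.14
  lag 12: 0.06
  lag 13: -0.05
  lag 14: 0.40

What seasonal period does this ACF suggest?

7

The largest autocorrelation is r_7 = 0.55, with a weaker echo at lag 14 (0.40); the remaining lags stay at or below 0.06.
The dominant spike at lag 7 indicates a seasonal period of 7.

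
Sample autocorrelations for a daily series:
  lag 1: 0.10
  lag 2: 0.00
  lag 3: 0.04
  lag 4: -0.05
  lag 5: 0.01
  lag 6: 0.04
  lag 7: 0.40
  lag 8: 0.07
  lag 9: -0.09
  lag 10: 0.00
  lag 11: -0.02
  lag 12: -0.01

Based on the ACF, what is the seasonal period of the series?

7

The largest autocorrelation is r_7 = 0.40; the remaining lags stay at or below 0.10.
The dominant spike at lag 7 indicates a seasonal period of 7.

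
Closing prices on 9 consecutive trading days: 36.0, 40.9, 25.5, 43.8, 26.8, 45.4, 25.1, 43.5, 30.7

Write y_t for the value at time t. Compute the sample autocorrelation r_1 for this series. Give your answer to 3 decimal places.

-0.912

Mean ȳ = (36.0 + 40.9 + 25.5 + 43.8 + 26.8 + 45.4 + 25.1 + 43.5 + 30.7)/9 = 35.3000
Numerator Σ_{t=1}^{8}(y_t−ȳ)(y_{t+1}−ȳ) = -516.7400
Denominator Σ(y_t−ȳ)² = 566.8400
r_1 = -516.7400 / 566.8400 = -0.912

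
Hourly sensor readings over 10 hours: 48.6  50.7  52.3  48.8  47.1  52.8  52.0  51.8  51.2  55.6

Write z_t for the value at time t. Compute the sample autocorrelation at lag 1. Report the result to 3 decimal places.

Mean z̄ = (48.6 + 50.7 + 52.3 + 48.8 + 47.1 + 52.8 + 52.0 + 51.8 + 51.2 + 55.6)/10 = 51.0900
Numerator Σ_{t=1}^{9}(z_t−z̄)(z_{t+1}−z̄) = 2.8189
Denominator Σ(z_t−z̄)² = 53.5890
r_1 = 2.8189 / 53.5890 = 0.053

0.053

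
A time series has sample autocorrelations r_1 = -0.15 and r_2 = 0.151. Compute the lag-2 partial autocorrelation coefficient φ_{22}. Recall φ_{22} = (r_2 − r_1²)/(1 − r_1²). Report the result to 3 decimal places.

φ_{22} = (r_2 − r_1²) / (1 − r_1²)
r_1² = (-0.15)² = 0.0225
Numerator = 0.151 − 0.0225 = 0.1285; denominator = 1 − 0.0225 = 0.9775
φ_{22} = 0.1285 / 0.9775 = 0.131

0.131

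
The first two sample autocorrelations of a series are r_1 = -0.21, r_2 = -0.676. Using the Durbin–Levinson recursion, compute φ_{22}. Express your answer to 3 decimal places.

φ_{22} = (r_2 − r_1²) / (1 − r_1²)
r_1² = (-0.21)² = 0.0441
Numerator = -0.676 − 0.0441 = -0.7201; denominator = 1 − 0.0441 = 0.9559
φ_{22} = -0.7201 / 0.9559 = -0.753

-0.753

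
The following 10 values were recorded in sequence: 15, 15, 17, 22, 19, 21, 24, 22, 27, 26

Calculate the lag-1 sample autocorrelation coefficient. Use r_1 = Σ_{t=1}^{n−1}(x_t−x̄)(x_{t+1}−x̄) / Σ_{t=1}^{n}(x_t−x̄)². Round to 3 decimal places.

Mean x̄ = (15 + 15 + 17 + 22 + 19 + 21 + 24 + 22 + 27 + 26)/10 = 20.8000
Numerator Σ_{t=1}^{9}(x_t−x̄)(x_{t+1}−x̄) = 92.7600
Denominator Σ(x_t−x̄)² = 163.6000
r_1 = 92.7600 / 163.6000 = 0.567

0.567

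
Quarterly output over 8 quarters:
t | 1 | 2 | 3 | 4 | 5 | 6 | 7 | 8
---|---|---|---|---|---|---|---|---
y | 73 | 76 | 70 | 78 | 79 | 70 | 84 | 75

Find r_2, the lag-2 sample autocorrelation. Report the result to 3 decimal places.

Mean ȳ = (73 + 76 + 70 + 78 + 79 + 70 + 84 + 75)/8 = 75.6250
Deviations from mean: -2.6250, 0.3750, -5.6250, 2.3750, 3.3750, -5.6250, 8.3750, -0.6250
Numerator Σ_{t=1}^{6}(y_t−ȳ)(y_{t+2}−ȳ) = 15.0938
Denominator Σ(y_t−ȳ)² = 157.8750
r_2 = 15.0938 / 157.8750 = 0.096

0.096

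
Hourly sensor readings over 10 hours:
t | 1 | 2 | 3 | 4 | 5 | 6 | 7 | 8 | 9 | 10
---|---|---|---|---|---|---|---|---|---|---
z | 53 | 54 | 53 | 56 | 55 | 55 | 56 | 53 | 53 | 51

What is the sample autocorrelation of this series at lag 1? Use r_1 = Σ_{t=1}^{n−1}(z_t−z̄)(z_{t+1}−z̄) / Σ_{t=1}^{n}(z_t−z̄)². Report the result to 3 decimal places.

0.231

Mean z̄ = (53 + 54 + 53 + 56 + 55 + 55 + 56 + 53 + 53 + 51)/10 = 53.9000
Numerator Σ_{t=1}^{9}(z_t−z̄)(z_{t+1}−z̄) = 5.2900
Denominator Σ(z_t−z̄)² = 22.9000
r_1 = 5.2900 / 22.9000 = 0.231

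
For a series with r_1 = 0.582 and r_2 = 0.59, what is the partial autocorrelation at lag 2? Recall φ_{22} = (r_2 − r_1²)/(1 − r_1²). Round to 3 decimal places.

φ_{22} = (r_2 − r_1²) / (1 − r_1²)
r_1² = (0.582)² = 0.338724
Numerator = 0.59 − 0.3387 = 0.2513; denominator = 1 − 0.3387 = 0.6613
φ_{22} = 0.2513 / 0.6613 = 0.380

0.380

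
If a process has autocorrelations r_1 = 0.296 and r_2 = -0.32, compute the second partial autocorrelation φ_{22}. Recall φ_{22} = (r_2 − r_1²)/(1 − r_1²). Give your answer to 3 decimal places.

-0.447

φ_{22} = (r_2 − r_1²) / (1 − r_1²)
r_1² = (0.296)² = 0.087616
Numerator = -0.32 − 0.0876 = -0.4076; denominator = 1 − 0.0876 = 0.9124
φ_{22} = -0.4076 / 0.9124 = -0.447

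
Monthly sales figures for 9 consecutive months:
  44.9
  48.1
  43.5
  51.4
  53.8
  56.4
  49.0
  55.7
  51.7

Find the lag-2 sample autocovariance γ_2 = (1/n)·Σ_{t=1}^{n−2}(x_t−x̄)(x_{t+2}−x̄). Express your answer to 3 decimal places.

Mean x̄ = (44.9 + 48.1 + 43.5 + 51.4 + 53.8 + 56.4 + 49.0 + 55.7 + 51.7)/9 = 50.5000
Σ_{t=1}^{7}(x_t−x̄)(x_{t+2}−x̄) = 43.1800
γ_2 = 43.1800 / 9 = 4.798

4.798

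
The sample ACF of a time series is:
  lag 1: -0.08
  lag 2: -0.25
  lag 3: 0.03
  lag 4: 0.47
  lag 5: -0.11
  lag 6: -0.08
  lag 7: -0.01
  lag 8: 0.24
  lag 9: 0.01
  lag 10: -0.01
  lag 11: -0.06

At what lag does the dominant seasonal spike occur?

The largest autocorrelation is r_4 = 0.47, with a weaker echo at lag 8 (0.24); the remaining lags stay at or below 0.03.
The dominant spike at lag 4 indicates a seasonal period of 4.

4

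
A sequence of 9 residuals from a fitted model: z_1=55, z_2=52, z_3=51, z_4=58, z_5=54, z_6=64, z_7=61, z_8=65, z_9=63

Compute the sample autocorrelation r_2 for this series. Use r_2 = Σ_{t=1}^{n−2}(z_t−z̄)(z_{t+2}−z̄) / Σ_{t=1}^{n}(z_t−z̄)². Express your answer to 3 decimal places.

Mean z̄ = (55 + 52 + 51 + 58 + 54 + 64 + 61 + 65 + 63)/9 = 58.1111
Σ(z_t−z̄)(z_{t+2}−z̄) = (22.1235) + (0.6790) + (29.2346) + (-0.6543) + (-11.8765) + (40.5679) + (14.1235) = 94.1975
Denominator Σ(z_t−z̄)² = 228.8889
r_2 = 94.1975 / 228.8889 = 0.412

0.412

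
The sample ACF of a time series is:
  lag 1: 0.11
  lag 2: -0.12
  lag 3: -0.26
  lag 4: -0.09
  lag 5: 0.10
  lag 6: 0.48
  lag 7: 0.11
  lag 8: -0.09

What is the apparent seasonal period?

6

The largest autocorrelation is r_6 = 0.48; the remaining lags stay at or below 0.11.
The dominant spike at lag 6 indicates a seasonal period of 6.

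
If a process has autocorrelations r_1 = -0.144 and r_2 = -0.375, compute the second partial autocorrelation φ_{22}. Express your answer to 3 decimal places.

φ_{22} = (r_2 − r_1²) / (1 − r_1²)
r_1² = (-0.144)² = 0.020736
Numerator = -0.375 − 0.0207 = -0.3957; denominator = 1 − 0.0207 = 0.9793
φ_{22} = -0.3957 / 0.9793 = -0.404

-0.404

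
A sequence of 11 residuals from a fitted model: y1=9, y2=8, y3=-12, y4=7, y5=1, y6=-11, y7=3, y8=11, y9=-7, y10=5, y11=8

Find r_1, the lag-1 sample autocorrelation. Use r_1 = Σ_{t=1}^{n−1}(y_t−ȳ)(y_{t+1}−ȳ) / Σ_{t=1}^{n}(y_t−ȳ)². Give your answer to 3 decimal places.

Mean ȳ = (9 + 8 − 12 + 7 + 1 − 11 + 3 + 11 − 7 + 5 + 8)/11 = 2.0000
Numerator Σ_{t=1}^{10}(y_t−ȳ)(y_{t+1}−ȳ) = -198.0000
Denominator Σ(y_t−ȳ)² = 684.0000
r_1 = -198.0000 / 684.0000 = -0.289

-0.289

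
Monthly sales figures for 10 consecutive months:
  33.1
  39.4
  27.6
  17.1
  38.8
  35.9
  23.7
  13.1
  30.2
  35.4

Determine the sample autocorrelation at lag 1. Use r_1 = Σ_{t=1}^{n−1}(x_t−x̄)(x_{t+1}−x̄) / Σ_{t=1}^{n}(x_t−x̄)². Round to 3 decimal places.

0.047

Mean x̄ = (33.1 + 39.4 + 27.6 + 17.1 + 38.8 + 35.9 + 23.7 + 13.1 + 30.2 + 35.4)/10 = 29.4300
Numerator Σ_{t=1}^{9}(x_t−x̄)(x_{t+1}−x̄) = 34.5211
Denominator Σ(x_t−x̄)² = 733.6410
r_1 = 34.5211 / 733.6410 = 0.047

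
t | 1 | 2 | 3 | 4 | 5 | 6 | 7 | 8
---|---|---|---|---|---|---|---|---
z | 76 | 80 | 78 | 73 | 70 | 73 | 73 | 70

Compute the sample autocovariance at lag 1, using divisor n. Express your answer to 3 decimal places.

5.576

Mean z̄ = (76 + 80 + 78 + 73 + 70 + 73 + 73 + 70)/8 = 74.1250
Σ_{t=1}^{7}(z_t−z̄)(z_{t+1}−z̄) = 44.6094
γ_1 = 44.6094 / 8 = 5.576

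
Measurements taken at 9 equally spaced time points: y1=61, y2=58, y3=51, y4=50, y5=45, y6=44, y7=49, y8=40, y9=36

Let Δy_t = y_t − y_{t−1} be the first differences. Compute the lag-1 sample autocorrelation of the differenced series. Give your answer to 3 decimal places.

First differences Δy: -3, -7, -1, -5, -1, 5, -9, -4
Mean of differences = -3.1250
Numerator Σ(Δy_t−Δȳ)(Δy_{t+1}−Δȳ) = -42.0156
Denominator Σ(Δy_t−Δȳ)² = 128.8750
r_1(Δy) = -42.0156 / 128.8750 = -0.326

-0.326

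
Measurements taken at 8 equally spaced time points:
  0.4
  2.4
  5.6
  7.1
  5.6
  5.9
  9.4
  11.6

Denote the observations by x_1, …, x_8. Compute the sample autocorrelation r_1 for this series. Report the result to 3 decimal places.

0.444

Mean x̄ = (0.4 + 2.4 + 5.6 + 7.1 + 5.6 + 5.9 + 9.4 + 11.6)/8 = 6.0000
Σ(x_t−x̄)(x_{t+1}−x̄) = (20.1600) + (1.4400) + (-0.4400) + (-0.4400) + (0.0400) + (-0.3400) + (19.0400) = 39.4600
Denominator Σ(x_t−x̄)² = 88.7800
r_1 = 39.4600 / 88.7800 = 0.444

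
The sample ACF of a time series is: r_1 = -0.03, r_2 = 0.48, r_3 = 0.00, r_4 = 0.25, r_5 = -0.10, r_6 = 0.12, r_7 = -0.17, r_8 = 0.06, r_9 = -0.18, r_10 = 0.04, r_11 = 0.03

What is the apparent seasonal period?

2

The largest autocorrelation is r_2 = 0.48, with a weaker echo at lag 4 (0.25); the remaining lags stay at or below 0.12.
The dominant spike at lag 2 indicates a seasonal period of 2.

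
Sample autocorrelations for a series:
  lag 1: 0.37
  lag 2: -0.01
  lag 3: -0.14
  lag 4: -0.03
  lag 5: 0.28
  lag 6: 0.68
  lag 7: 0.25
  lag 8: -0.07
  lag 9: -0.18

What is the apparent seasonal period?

The largest autocorrelation is r_6 = 0.68; the remaining lags stay at or below 0.37.
The dominant spike at lag 6 indicates a seasonal period of 6.

6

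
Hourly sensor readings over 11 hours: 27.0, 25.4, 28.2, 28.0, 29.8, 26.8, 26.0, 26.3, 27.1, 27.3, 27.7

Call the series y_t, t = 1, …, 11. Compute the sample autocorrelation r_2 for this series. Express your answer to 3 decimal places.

-0.154

Mean ȳ = (27.0 + 25.4 + 28.2 + 28.0 + 29.8 + 26.8 + 26.0 + 26.3 + 27.1 + 27.3 + 27.7)/11 = 27.2364
Numerator Σ_{t=1}^{9}(y_t−ȳ)(y_{t+2}−ȳ) = -2.2081
Denominator Σ(y_t−ȳ)² = 14.3455
r_2 = -2.2081 / 14.3455 = -0.154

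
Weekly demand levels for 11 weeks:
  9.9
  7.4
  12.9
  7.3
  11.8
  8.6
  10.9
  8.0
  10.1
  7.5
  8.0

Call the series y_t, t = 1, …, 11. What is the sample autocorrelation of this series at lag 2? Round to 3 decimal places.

0.635

Mean ȳ = (9.9 + 7.4 + 12.9 + 7.3 + 11.8 + 8.6 + 10.9 + 8.0 + 10.1 + 7.5 + 8.0)/11 = 9.3091
Numerator Σ_{t=1}^{9}(y_t−ȳ)(y_{t+2}−ȳ) = 23.8089
Denominator Σ(y_t−ȳ)² = 37.4891
r_2 = 23.8089 / 37.4891 = 0.635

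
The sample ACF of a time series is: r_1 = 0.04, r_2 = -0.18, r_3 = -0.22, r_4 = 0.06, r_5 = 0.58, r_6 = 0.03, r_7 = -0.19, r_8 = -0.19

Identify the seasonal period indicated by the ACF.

5

The largest autocorrelation is r_5 = 0.58; the remaining lags stay at or below 0.06.
The dominant spike at lag 5 indicates a seasonal period of 5.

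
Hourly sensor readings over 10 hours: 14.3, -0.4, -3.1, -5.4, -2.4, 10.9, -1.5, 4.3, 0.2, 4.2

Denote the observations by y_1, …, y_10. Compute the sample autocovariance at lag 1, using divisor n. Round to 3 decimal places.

Mean ȳ = (14.3 − 0.4 − 3.1 − 5.4 − 2.4 + 10.9 − 1.5 + 4.3 + 0.2 + 4.2)/10 = 2.1100
Σ_{t=1}^{9}(y_t−ȳ)(y_{t+1}−ȳ) = -31.9781
γ_1 = -31.9781 / 10 = -3.198

-3.198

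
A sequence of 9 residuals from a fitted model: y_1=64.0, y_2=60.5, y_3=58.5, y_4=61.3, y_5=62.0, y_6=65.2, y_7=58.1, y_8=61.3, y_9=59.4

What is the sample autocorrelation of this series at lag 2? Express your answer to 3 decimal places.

Mean ȳ = (64.0 + 60.5 + 58.5 + 61.3 + 62.0 + 65.2 + 58.1 + 61.3 + 59.4)/9 = 61.1444
Σ(y_t−ȳ)(y_{t+2}−ȳ) = (-7.5514) + (-0.1002) + (-2.2625) + (0.6309) + (-2.6047) + (0.6309) + (5.3109) = -5.9462
Denominator Σ(y_t−ȳ)² = 45.1022
r_2 = -5.9462 / 45.1022 = -0.132

-0.132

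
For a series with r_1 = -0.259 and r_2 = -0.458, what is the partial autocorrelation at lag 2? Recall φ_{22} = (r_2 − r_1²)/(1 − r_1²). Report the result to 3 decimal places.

-0.563

φ_{22} = (r_2 − r_1²) / (1 − r_1²)
r_1² = (-0.259)² = 0.067081
Numerator = -0.458 − 0.0671 = -0.5251; denominator = 1 − 0.0671 = 0.9329
φ_{22} = -0.5251 / 0.9329 = -0.563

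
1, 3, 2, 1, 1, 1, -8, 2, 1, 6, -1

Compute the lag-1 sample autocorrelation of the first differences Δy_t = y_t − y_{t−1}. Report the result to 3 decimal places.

First differences Δy: 2, -1, -1, 0, 0, -9, 10, -1, 5, -7
Mean of differences = -0.2000
Numerator Σ(Δy_t−Δȳ)(Δy_{t+1}−Δȳ) = -140.4400
Denominator Σ(Δy_t−Δȳ)² = 261.6000
r_1(Δy) = -140.4400 / 261.6000 = -0.537

-0.537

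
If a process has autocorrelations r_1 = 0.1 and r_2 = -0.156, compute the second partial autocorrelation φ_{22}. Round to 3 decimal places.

φ_{22} = (r_2 − r_1²) / (1 − r_1²)
r_1² = (0.1)² = 0.01
Numerator = -0.156 − 0.0100 = -0.1660; denominator = 1 − 0.0100 = 0.9900
φ_{22} = -0.1660 / 0.9900 = -0.168

-0.168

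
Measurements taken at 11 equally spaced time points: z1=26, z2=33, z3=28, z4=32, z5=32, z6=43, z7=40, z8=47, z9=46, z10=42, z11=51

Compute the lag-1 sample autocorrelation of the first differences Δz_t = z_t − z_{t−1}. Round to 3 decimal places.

First differences Δz: 7, -5, 4, 0, 11, -3, 7, -1, -4, 9
Mean of differences = 2.5000
Numerator Σ(Δz_t−Δz̄)(Δz_{t+1}−Δz̄) = -176.7500
Denominator Σ(Δz_t−Δz̄)² = 304.5000
r_1(Δz) = -176.7500 / 304.5000 = -0.580

-0.580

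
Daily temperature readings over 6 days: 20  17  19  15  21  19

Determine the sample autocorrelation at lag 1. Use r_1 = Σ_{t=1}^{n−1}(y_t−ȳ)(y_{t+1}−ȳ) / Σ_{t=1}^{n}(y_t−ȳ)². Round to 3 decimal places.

-0.521

Mean ȳ = (20 + 17 + 19 + 15 + 21 + 19)/6 = 18.5000
Deviations from mean: 1.5000, -1.5000, 0.5000, -3.5000, 2.5000, 0.5000
Σ(y_t−ȳ)(y_{t+1}−ȳ) = (-2.2500) + (-0.7500) + (-1.7500) + (-8.7500) + (1.2500) = -12.2500
Denominator Σ(y_t−ȳ)² = 23.5000
r_1 = -12.2500 / 23.5000 = -0.521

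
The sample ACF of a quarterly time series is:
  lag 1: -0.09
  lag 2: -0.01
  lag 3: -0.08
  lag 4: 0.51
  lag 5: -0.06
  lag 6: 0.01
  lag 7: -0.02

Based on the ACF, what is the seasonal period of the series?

4

The largest autocorrelation is r_4 = 0.51; the remaining lags stay at or below 0.01.
The dominant spike at lag 4 indicates a seasonal period of 4.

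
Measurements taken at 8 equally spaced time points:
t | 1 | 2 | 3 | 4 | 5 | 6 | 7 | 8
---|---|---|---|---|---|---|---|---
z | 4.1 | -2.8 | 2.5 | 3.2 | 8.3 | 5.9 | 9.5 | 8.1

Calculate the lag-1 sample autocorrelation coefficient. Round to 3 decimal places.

0.405

Mean z̄ = (4.1 − 2.8 + 2.5 + 3.2 + 8.3 + 5.9 + 9.5 + 8.1)/8 = 4.8500
Σ(z_t−z̄)(z_{t+1}−z̄) = (5.7375) + (17.9775) + (3.8775) + (-5.6925) + (3.6225) + (4.8825) + (15.1125) = 45.5175
Denominator Σ(z_t−z̄)² = 112.5200
r_1 = 45.5175 / 112.5200 = 0.405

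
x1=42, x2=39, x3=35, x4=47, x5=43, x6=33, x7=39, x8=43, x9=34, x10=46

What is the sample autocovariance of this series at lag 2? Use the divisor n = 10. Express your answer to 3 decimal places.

-8.102

Mean x̄ = (42 + 39 + 35 + 47 + 43 + 33 + 39 + 43 + 34 + 46)/10 = 40.1000
Σ_{t=1}^{8}(x_t−x̄)(x_{t+2}−x̄) = -81.0200
γ_2 = -81.0200 / 10 = -8.102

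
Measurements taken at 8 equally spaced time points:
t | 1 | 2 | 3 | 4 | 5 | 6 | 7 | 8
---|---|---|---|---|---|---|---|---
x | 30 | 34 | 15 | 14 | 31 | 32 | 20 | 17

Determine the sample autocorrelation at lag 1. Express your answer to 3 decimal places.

0.084

Mean x̄ = (30 + 34 + 15 + 14 + 31 + 32 + 20 + 17)/8 = 24.1250
Deviations from mean: 5.8750, 9.8750, -9.1250, -10.1250, 6.8750, 7.8750, -4.1250, -7.1250
Numerator Σ_{t=1}^{7}(x_t−x̄)(x_{t+1}−x̄) = 41.7344
Denominator Σ(x_t−x̄)² = 494.8750
r_1 = 41.7344 / 494.8750 = 0.084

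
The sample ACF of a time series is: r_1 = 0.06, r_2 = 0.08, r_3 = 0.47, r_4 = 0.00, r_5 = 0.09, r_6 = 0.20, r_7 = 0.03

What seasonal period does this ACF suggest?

3

The largest autocorrelation is r_3 = 0.47, with a weaker echo at lag 6 (0.20); the remaining lags stay at or below 0.09.
The dominant spike at lag 3 indicates a seasonal period of 3.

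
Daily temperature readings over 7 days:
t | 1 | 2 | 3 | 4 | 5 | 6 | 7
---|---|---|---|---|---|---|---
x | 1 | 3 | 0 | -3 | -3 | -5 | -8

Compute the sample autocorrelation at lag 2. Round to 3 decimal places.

Mean x̄ = (1 + 3 + 0 − 3 − 3 − 5 − 8)/7 = -2.1429
Deviations from mean: 3.1429, 5.1429, 2.1429, -0.8571, -0.8571, -2.8571, -5.8571
Numerator Σ_{t=1}^{5}(x_t−x̄)(x_{t+2}−x̄) = 7.9592
Denominator Σ(x_t−x̄)² = 84.8571
r_2 = 7.9592 / 84.8571 = 0.094

0.094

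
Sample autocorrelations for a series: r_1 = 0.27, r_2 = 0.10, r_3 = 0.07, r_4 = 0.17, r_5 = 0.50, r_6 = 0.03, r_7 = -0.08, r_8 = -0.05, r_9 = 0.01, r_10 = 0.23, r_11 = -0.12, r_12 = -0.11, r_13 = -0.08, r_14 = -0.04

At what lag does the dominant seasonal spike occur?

5

The largest autocorrelation is r_5 = 0.50; the remaining lags stay at or below 0.27. The elevated value at lag 1 (0.27), dropping to 0.10 at lag 2, reflects decaying short-term dependence rather than seasonality.
The dominant spike at lag 5 indicates a seasonal period of 5.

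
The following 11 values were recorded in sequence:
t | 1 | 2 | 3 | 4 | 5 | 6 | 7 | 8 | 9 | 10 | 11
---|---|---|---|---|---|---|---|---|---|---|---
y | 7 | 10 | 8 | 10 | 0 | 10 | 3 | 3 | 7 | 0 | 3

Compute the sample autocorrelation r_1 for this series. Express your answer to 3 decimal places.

Mean ȳ = (7 + 10 + 8 + 10 + 0 + 10 + 3 + 3 + 7 + 0 + 3)/11 = 5.5455
Numerator Σ_{t=1}^{10}(y_t−ȳ)(y_{t+1}−ȳ) = -23.5702
Denominator Σ(y_t−ȳ)² = 150.7273
r_1 = -23.5702 / 150.7273 = -0.156

-0.156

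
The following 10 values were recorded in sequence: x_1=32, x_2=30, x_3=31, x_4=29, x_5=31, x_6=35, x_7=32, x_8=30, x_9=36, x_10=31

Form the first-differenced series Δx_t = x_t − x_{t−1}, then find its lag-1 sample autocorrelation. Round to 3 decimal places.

First differences Δx: -2, 1, -2, 2, 4, -3, -2, 6, -5
Mean of differences = -0.1111
Numerator Σ(Δx_t−Δx̄)(Δx_{t+1}−Δx̄) = -47.3457
Denominator Σ(Δx_t−Δx̄)² = 102.8889
r_1(Δx) = -47.3457 / 102.8889 = -0.460

-0.460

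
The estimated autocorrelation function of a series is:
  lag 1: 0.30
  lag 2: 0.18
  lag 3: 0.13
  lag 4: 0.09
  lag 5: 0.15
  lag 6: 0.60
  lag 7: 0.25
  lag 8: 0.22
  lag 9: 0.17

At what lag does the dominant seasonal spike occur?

The largest autocorrelation is r_6 = 0.60; the remaining lags stay at or below 0.30. The elevated value at lag 1 (0.30), dropping to 0.18 at lag 2, reflects decaying short-term dependence rather than seasonality.
The dominant spike at lag 6 indicates a seasonal period of 6.

6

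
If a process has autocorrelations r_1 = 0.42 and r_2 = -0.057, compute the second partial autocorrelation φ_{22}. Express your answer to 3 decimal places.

φ_{22} = (r_2 − r_1²) / (1 − r_1²)
r_1² = (0.42)² = 0.1764
Numerator = -0.057 − 0.1764 = -0.2334; denominator = 1 − 0.1764 = 0.8236
φ_{22} = -0.2334 / 0.8236 = -0.283

-0.283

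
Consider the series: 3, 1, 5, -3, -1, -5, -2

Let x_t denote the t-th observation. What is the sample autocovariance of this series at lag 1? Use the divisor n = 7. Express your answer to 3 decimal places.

Mean x̄ = (3 + 1 + 5 − 3 − 1 − 5 − 2)/7 = -0.2857
Σ_{t=1}^{6}(x_t−x̄)(x_{t+1}−x̄) = 10.0612
γ_1 = 10.0612 / 7 = 1.437

1.437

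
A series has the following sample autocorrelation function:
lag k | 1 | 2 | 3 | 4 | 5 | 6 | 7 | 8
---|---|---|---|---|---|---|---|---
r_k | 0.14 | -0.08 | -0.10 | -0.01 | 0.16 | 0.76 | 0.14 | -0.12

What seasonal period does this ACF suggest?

6

The largest autocorrelation is r_6 = 0.76; the remaining lags stay at or below 0.16.
The dominant spike at lag 6 indicates a seasonal period of 6.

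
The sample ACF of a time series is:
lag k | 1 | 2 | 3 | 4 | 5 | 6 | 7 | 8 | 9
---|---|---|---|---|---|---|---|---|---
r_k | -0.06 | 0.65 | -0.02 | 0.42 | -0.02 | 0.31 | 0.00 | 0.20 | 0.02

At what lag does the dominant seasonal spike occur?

2

The largest autocorrelation is r_2 = 0.65, with weaker echoes at lags 4 (0.42), 6 (0.31) and 8 (0.20); the remaining lags stay at or below 0.02.
The dominant spike at lag 2 indicates a seasonal period of 2.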